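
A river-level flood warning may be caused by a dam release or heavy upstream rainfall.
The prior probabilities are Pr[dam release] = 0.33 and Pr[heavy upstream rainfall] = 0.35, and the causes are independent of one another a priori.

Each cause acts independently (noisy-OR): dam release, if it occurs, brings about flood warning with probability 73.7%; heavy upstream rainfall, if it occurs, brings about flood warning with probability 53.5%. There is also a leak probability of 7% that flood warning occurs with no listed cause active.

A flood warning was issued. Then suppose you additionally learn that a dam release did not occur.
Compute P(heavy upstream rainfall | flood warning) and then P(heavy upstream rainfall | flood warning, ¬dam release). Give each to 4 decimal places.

P(heavy upstream rainfall | flood warning) ≈ 0.5502; P(heavy upstream rainfall | flood warning, ¬dam release) ≈ 0.8136

Under noisy-OR, P(flood warning | causes) = 1 − (1−0.07)·∏(1−qᵢ) over the active causes.
Enumerate the 4 (dam release, heavy upstream rainfall) configurations and weight by the priors:
  P(flood warning) = 0.07*0.67*0.65 + 0.56755*0.67*0.35 + 0.75541*0.33*0.65 + 0.886266*0.33*0.35
        = 0.030485 + 0.133090 + 0.162035 + 0.102364 = 0.427974
Keeping only the heavy upstream rainfall-present terms gives 0.235454, so
  P(heavy upstream rainfall | flood warning) = 0.235454 / 0.427974 ≈ 0.5502

With the extra evidence:
By total probability over both values of heavy upstream rainfall:
  P(flood warning | ¬dam release) = 0.07*0.65 + 0.56755*0.35
        = 0.045500 + 0.198642 = 0.244142
Configurations with heavy upstream rainfall contribute 0.198642, so
  P(heavy upstream rainfall | flood warning, ¬dam release) = 0.198642 / 0.244142 ≈ 0.8136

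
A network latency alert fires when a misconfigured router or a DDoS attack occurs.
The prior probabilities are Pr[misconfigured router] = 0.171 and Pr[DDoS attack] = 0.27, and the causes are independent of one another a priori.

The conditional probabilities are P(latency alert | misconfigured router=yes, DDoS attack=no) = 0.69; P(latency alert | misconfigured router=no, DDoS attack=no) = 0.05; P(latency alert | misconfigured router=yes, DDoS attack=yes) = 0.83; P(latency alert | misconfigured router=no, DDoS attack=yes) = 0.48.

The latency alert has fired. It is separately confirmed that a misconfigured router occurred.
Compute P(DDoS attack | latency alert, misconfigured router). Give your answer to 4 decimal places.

P(DDoS attack | latency alert, misconfigured router) ≈ 0.3079

By total probability over both values of DDoS attack:
  P(latency alert | misconfigured router) = 0.69×0.73 + 0.83×0.27
        = 0.503700 + 0.224100 = 0.727800
The terms with DDoS attack present sum to 0.224100, so
  P(DDoS attack | latency alert, misconfigured router) = 0.224100 / 0.727800 ≈ 0.3079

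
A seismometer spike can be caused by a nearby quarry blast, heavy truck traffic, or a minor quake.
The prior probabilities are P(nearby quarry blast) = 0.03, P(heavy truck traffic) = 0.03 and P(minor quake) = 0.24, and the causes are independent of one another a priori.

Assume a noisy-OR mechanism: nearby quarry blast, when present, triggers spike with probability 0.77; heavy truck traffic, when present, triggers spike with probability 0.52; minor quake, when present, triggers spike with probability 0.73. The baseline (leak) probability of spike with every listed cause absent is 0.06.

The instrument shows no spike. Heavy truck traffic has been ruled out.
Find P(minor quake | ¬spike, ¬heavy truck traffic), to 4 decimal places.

Under noisy-OR, P(spike | causes) = 1 − (1−0.06)·∏(1−qᵢ) over the active causes.
By total probability over the 4 (nearby quarry blast, minor quake) configurations:
  P(¬spike | ¬heavy truck traffic) = 0.94*0.97*0.76 + 0.2538*0.97*0.24 + 0.2162*0.03*0.76 + 0.058374*0.03*0.24
        = 0.692968 + 0.059085 + 0.004929 + 0.000420 = 0.757402
The terms with minor quake present sum to 0.059505, so
  P(minor quake | ¬spike, ¬heavy truck traffic) = 0.059505 / 0.757402 ≈ 0.0786

P(minor quake | ¬spike, ¬heavy truck traffic) ≈ 0.0786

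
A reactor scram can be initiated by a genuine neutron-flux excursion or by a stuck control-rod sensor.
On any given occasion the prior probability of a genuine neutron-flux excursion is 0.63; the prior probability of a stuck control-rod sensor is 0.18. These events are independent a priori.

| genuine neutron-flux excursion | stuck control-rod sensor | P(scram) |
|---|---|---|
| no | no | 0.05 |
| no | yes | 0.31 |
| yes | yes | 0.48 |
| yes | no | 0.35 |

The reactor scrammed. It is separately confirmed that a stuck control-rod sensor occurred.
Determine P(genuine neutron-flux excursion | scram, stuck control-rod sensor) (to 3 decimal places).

P(genuine neutron-flux excursion | scram, stuck control-rod sensor) ≈ 0.725

For the numerator, keep only genuine neutron-flux excursion=true terms: 0.48*0.63 = 0.302400
The normalizing constant is 0.31*0.37 + 0.48*0.63 = 0.417100
Posterior = 0.302400 / 0.417100 ≈ 0.725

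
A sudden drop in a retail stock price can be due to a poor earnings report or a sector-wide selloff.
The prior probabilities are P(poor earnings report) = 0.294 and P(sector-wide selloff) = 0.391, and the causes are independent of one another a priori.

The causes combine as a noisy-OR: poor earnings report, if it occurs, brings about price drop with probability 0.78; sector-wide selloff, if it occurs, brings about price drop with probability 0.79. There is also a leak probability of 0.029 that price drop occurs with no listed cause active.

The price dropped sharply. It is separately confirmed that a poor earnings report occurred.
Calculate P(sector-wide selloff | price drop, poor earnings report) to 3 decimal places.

P(sector-wide selloff | price drop, poor earnings report) ≈ 0.438

Under noisy-OR, P(price drop | causes) = 1 − (1−0.029)·∏(1−qᵢ) over the active causes.
For the numerator, keep only sector-wide selloff=true terms: 0.95514·0.391 = 0.373460
Denominator P(price drop | poor earnings report): 0.78638·0.609 + 0.95514·0.391 = 0.852365
P(sector-wide selloff | price drop, poor earnings report) = 0.373460/0.852365 ≈ 0.438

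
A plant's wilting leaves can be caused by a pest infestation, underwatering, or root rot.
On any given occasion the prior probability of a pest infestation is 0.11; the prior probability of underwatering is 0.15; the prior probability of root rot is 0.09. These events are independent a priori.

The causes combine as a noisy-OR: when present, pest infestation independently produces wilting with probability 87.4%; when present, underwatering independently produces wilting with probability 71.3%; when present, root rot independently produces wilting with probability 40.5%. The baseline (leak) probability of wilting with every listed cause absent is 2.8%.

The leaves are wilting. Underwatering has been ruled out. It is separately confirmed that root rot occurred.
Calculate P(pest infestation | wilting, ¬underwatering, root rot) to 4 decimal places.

P(pest infestation | wilting, ¬underwatering, root rot) ≈ 0.2137

Under noisy-OR, P(wilting | causes) = 1 − (1−0.028)·∏(1−qᵢ) over the active causes.
P(wilting | ¬underwatering, root rot) = 0.42166*0.89 + 0.927129*0.11 = 0.375277 + 0.101984 = 0.477261
Of this, 0.101984 comes from 0.927129*0.11 (the pest infestation=true cases).
So P(pest infestation | wilting, ¬underwatering, root rot) = 0.101984/0.477261 ≈ 0.2137.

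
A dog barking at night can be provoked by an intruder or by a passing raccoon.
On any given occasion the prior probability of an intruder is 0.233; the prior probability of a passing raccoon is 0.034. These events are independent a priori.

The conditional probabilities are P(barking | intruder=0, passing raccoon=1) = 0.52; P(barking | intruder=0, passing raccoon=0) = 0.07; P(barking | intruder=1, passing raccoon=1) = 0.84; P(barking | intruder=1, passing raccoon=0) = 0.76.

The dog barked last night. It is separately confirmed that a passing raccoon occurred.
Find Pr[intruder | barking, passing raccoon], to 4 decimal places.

Pr[intruder | barking, passing raccoon] ≈ 0.3292

Numerator (weight on configurations with intruder): 0.84·0.233 = 0.195720
The normalizing constant is 0.52·0.767 + 0.84·0.233 = 0.594560
Posterior = 0.195720 / 0.594560 ≈ 0.3292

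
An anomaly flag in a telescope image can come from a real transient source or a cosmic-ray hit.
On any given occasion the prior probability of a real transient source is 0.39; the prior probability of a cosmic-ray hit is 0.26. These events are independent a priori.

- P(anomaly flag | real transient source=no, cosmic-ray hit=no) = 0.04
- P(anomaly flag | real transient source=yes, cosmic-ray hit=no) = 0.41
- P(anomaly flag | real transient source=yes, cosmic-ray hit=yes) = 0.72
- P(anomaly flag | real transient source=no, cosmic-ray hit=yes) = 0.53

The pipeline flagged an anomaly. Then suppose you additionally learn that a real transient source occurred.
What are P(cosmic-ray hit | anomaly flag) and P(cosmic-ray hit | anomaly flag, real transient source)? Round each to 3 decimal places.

P(anomaly flag) = 0.04·0.61·0.74 + 0.53·0.61·0.26 + 0.41·0.39·0.74 + 0.72·0.39·0.26 = 0.018056 + 0.084058 + 0.118326 + 0.073008 = 0.293448
Of this, 0.157066 comes from 0.084058 + 0.073008 (the cosmic-ray hit=true cases).
Hence the posterior is 0.157066/0.293448 ≈ 0.535.

Now condition on the additional information:
Weight on cosmic-ray hit=true, given the evidence: 0.72·0.26 = 0.187200
Denominator P(anomaly flag | real transient source): 0.41·0.74 + 0.72·0.26 = 0.490600
P(cosmic-ray hit | anomaly flag, real transient source) = 0.187200/0.490600 ≈ 0.382

P(cosmic-ray hit | anomaly flag) ≈ 0.535; P(cosmic-ray hit | anomaly flag, real transient source) ≈ 0.382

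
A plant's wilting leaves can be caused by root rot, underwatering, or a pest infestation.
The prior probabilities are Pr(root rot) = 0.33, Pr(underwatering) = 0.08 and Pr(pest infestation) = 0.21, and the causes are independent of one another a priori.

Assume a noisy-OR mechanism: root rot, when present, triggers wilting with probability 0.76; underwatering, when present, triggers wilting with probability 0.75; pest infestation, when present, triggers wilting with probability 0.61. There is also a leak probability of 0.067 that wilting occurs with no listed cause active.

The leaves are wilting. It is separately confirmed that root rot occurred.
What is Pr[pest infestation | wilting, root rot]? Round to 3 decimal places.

Pr[pest infestation | wilting, root rot] ≈ 0.236

Under noisy-OR, P(wilting | causes) = 1 − (1−0.067)·∏(1−qᵢ) over the active causes.
Weight on pest infestation=true, given the evidence: 0.176328 + 0.016433 = 0.192761
The normalizing constant is 0.77608·0.92·0.79 + 0.912671·0.92·0.21 + 0.94402·0.08·0.79 + 0.978168·0.08·0.21 = 0.816478
Posterior = 0.192761 / 0.816478 ≈ 0.236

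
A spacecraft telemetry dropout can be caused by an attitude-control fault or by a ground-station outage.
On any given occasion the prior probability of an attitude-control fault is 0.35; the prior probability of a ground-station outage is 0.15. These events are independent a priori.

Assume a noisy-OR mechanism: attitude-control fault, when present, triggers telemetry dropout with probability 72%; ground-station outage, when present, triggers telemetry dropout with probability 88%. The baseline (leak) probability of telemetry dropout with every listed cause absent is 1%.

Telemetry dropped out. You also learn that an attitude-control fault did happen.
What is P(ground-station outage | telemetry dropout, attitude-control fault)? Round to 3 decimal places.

P(ground-station outage | telemetry dropout, attitude-control fault) ≈ 0.191

Under noisy-OR, P(telemetry dropout | causes) = 1 − (1−0.01)·∏(1−qᵢ) over the active causes.
Numerator (weight on configurations with ground-station outage): 0.966736·0.15 = 0.145010
Denominator P(telemetry dropout | attitude-control fault): 0.7228·0.85 + 0.966736·0.15 = 0.759390
Posterior = 0.145010 / 0.759390 ≈ 0.191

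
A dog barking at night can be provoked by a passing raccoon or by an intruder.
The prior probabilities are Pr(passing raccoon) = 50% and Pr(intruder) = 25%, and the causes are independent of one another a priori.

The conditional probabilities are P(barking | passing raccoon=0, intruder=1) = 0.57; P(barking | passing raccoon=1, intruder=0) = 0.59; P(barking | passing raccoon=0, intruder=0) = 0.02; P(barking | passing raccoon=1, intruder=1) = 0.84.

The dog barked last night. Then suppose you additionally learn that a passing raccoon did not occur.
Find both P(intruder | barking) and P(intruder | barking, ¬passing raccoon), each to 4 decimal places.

P(barking) = 0.02*0.5*0.75 + 0.57*0.5*0.25 + 0.59*0.5*0.75 + 0.84*0.5*0.25 = 0.007500 + 0.071250 + 0.221250 + 0.105000 = 0.405000
The intruder-present share is 0.071250 + 0.105000 = 0.176250.
P(intruder | barking) = 0.176250 / 0.405000 ≈ 0.4352

Now condition on the additional information:
P(barking | ¬passing raccoon) = 0.02*0.75 + 0.57*0.25 = 0.015000 + 0.142500 = 0.157500
Of this, 0.142500 comes from 0.57*0.25 (the intruder=true cases).
Hence the posterior is 0.142500/0.157500 ≈ 0.9048.
Ruling out passing raccoon raises the posterior on intruder — the flip side of explaining away.

P(intruder | barking) ≈ 0.4352; P(intruder | barking, ¬passing raccoon) ≈ 0.9048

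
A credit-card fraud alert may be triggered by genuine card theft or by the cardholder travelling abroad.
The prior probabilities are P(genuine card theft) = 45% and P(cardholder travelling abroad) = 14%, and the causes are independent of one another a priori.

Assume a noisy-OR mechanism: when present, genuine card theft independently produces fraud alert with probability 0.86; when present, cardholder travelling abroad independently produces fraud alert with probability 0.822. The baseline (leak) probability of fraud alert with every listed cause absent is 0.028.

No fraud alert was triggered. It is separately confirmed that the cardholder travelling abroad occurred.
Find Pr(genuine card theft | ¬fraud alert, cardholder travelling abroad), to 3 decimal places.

Pr(genuine card theft | ¬fraud alert, cardholder travelling abroad) ≈ 0.103

Under noisy-OR, P(fraud alert | causes) = 1 − (1−0.028)·∏(1−qᵢ) over the active causes.
For the numerator, keep only genuine card theft=true terms: 0.024222×0.45 = 0.010900
Denominator P(¬fraud alert | cardholder travelling abroad): 0.173016×0.55 + 0.024222×0.45 = 0.106059
P(genuine card theft | ¬fraud alert, cardholder travelling abroad) = 0.010900/0.106059 ≈ 0.103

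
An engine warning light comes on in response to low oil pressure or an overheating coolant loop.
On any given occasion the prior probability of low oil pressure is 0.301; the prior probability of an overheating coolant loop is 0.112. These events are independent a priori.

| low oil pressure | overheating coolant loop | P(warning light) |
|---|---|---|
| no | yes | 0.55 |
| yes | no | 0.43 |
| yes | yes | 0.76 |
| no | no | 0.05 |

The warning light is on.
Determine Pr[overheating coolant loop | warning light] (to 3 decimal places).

Pr[overheating coolant loop | warning light] ≈ 0.320

P(warning light) = 0.05·0.699·0.888 + 0.55·0.699·0.112 + 0.43·0.301·0.888 + 0.76·0.301·0.112 = 0.031036 + 0.043058 + 0.114934 + 0.025621 = 0.214649
Of this, 0.068679 comes from 0.043058 + 0.025621 (the overheating coolant loop=true cases).
P(overheating coolant loop | warning light) = 0.068679 / 0.214649 ≈ 0.320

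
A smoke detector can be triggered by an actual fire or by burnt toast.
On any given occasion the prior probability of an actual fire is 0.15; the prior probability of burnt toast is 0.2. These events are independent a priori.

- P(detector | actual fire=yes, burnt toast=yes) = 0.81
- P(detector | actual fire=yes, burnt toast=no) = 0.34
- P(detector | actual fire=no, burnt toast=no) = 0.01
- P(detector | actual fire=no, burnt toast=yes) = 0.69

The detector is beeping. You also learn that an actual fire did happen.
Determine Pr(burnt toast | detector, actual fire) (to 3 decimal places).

P(detector | actual fire) = 0.34×0.8 + 0.81×0.2 = 0.272000 + 0.162000 = 0.434000
The burnt toast-present share is 0.81×0.2 = 0.162000.
So P(burnt toast | detector, actual fire) = 0.162000/0.434000 ≈ 0.373.

Pr(burnt toast | detector, actual fire) ≈ 0.373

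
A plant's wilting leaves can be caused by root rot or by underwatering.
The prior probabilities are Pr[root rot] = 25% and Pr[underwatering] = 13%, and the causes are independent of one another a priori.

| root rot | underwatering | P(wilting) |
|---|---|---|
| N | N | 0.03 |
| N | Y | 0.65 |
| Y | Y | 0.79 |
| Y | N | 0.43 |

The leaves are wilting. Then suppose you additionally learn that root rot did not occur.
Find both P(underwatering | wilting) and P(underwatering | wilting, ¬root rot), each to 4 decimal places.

Enumerate the 4 (root rot, underwatering) configurations and weight by the priors:
  P(wilting) = 0.03*0.75*0.87 + 0.65*0.75*0.13 + 0.43*0.25*0.87 + 0.79*0.25*0.13
        = 0.019575 + 0.063375 + 0.093525 + 0.025675 = 0.202150
Keeping only the underwatering-present terms gives 0.089050, so
  P(underwatering | wilting) = 0.089050 / 0.202150 ≈ 0.4405

With the extra evidence:
P(wilting | ¬root rot) = 0.03*0.87 + 0.65*0.13 = 0.026100 + 0.084500 = 0.110600
Restricting to configurations with underwatering present: 0.65*0.13 = 0.084500.
So P(underwatering | wilting, ¬root rot) = 0.084500/0.110600 ≈ 0.7640.
With root rot excluded, underwatering must carry more of the explanatory weight for the wilting.

P(underwatering | wilting) ≈ 0.4405; P(underwatering | wilting, ¬root rot) ≈ 0.7640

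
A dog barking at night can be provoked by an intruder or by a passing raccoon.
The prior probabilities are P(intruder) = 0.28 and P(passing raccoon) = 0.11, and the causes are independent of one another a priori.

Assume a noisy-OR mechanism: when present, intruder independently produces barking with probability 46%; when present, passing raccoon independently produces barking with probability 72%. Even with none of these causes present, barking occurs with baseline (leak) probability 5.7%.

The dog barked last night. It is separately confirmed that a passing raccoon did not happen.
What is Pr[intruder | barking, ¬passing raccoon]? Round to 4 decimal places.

Pr[intruder | barking, ¬passing raccoon] ≈ 0.7700

Under noisy-OR, P(barking | causes) = 1 − (1−0.057)·∏(1−qᵢ) over the active causes.
P(barking | ¬passing raccoon) = 0.057×0.72 + 0.49078×0.28 = 0.041040 + 0.137418 = 0.178458
Restricting to configurations with intruder present: 0.49078×0.28 = 0.137418.
So P(intruder | barking, ¬passing raccoon) = 0.137418/0.178458 ≈ 0.7700.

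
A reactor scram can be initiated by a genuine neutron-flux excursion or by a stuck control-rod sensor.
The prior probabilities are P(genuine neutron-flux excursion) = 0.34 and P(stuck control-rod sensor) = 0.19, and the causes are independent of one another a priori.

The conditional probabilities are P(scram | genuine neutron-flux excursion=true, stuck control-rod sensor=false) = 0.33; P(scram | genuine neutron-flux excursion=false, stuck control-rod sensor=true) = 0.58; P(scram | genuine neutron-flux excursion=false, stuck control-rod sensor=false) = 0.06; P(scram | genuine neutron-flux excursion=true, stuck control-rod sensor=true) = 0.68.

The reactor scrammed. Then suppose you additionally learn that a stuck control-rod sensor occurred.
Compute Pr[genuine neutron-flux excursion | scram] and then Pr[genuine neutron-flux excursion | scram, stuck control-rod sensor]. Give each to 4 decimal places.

P(scram) = 0.06*0.66*0.81 + 0.58*0.66*0.19 + 0.33*0.34*0.81 + 0.68*0.34*0.19 = 0.032076 + 0.072732 + 0.090882 + 0.043928 = 0.239618
Restricting to configurations with genuine neutron-flux excursion present: 0.090882 + 0.043928 = 0.134810.
So P(genuine neutron-flux excursion | scram) = 0.134810/0.239618 ≈ 0.5626.

With the extra evidence:
Numerator (weight on configurations with genuine neutron-flux excursion): 0.68×0.34 = 0.231200
Normalizer over all consistent configurations: 0.58×0.66 + 0.68×0.34 = 0.614000
Posterior = 0.231200 / 0.614000 ≈ 0.3765
Conditioning on stuck control-rod sensor lowers the posterior on genuine neutron-flux excursion: the classic explaining-away effect in a common-effect structure.

Pr[genuine neutron-flux excursion | scram] ≈ 0.5626; Pr[genuine neutron-flux excursion | scram, stuck control-rod sensor] ≈ 0.3765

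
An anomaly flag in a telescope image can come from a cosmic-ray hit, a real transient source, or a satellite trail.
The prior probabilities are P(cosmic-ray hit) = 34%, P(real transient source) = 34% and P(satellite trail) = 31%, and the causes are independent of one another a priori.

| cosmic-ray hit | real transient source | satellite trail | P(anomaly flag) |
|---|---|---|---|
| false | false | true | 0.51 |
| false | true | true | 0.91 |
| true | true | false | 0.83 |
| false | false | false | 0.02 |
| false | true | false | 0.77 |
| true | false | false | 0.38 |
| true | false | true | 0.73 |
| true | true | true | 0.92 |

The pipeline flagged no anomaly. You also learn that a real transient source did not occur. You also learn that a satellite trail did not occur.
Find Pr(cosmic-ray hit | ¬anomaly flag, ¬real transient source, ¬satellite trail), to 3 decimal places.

P(¬anomaly flag | ¬real transient source, ¬satellite trail) = 0.98*0.66 + 0.62*0.34 = 0.646800 + 0.210800 = 0.857600
Of this, 0.210800 comes from 0.62*0.34 (the cosmic-ray hit=true cases).
P(cosmic-ray hit | ¬anomaly flag, ¬real transient source, ¬satellite trail) = 0.210800 / 0.857600 ≈ 0.246

Pr(cosmic-ray hit | ¬anomaly flag, ¬real transient source, ¬satellite trail) ≈ 0.246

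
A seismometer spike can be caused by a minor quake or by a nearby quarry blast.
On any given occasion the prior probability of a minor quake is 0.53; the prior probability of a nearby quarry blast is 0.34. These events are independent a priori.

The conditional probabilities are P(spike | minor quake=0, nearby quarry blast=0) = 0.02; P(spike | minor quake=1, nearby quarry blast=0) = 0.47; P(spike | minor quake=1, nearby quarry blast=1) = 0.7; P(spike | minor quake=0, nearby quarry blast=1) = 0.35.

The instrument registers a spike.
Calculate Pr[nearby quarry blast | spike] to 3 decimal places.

Enumerate the 4 (minor quake, nearby quarry blast) configurations and weight by the priors:
  P(spike) = 0.02*0.47*0.66 + 0.35*0.47*0.34 + 0.47*0.53*0.66 + 0.7*0.53*0.34
        = 0.006204 + 0.055930 + 0.164406 + 0.126140 = 0.352680
Configurations with nearby quarry blast contribute 0.182070, so
  P(nearby quarry blast | spike) = 0.182070 / 0.352680 ≈ 0.516

Pr[nearby quarry blast | spike] ≈ 0.516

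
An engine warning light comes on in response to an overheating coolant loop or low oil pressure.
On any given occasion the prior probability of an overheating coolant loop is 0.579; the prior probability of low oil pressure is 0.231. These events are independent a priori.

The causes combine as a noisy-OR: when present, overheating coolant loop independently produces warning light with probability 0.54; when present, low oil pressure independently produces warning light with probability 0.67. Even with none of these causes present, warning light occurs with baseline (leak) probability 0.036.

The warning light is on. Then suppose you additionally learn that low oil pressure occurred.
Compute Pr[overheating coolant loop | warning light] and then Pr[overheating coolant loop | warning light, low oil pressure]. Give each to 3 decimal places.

Pr[overheating coolant loop | warning light] ≈ 0.823; Pr[overheating coolant loop | warning light, low oil pressure] ≈ 0.633

Under noisy-OR, P(warning light | causes) = 1 − (1−0.036)·∏(1−qᵢ) over the active causes.
Weight on overheating coolant loop=true, given the evidence: 0.247809 + 0.114177 = 0.361986
Normalizer over all consistent configurations: 0.036*0.421*0.769 + 0.68188*0.421*0.231 + 0.55656*0.579*0.769 + 0.853665*0.579*0.231 = 0.439955
P(overheating coolant loop | warning light) = 0.361986/0.439955 ≈ 0.823

Now also conditioning on low oil pressure=true:
Weight on overheating coolant loop=true, given the evidence: 0.853665×0.579 = 0.494272
The normalizing constant is 0.68188×0.421 + 0.853665×0.579 = 0.781343
P(overheating coolant loop | warning light, low oil pressure) = 0.494272/0.781343 ≈ 0.633
This is intercausal reasoning (explaining away): once low oil pressure accounts for the warning light, overheating coolant loop becomes less likely.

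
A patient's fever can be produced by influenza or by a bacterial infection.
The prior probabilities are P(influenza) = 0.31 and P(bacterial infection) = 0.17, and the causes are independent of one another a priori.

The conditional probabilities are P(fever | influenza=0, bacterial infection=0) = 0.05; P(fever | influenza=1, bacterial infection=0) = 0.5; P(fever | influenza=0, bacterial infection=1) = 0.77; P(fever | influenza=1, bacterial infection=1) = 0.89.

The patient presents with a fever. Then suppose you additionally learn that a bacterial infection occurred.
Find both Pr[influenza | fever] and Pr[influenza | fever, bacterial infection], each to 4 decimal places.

Pr[influenza | fever] ≈ 0.5961; Pr[influenza | fever, bacterial infection] ≈ 0.3418

P(fever) = 0.05·0.69·0.83 + 0.77·0.69·0.17 + 0.5·0.31·0.83 + 0.89·0.31·0.17 = 0.028635 + 0.090321 + 0.128650 + 0.046903 = 0.294509
The influenza-present share is 0.128650 + 0.046903 = 0.175553.
So P(influenza | fever) = 0.175553/0.294509 ≈ 0.5961.

Now also conditioning on bacterial infection=true:
Enumerate both values of influenza and weight by the priors:
  P(fever | bacterial infection) = 0.77*0.69 + 0.89*0.31
        = 0.531300 + 0.275900 = 0.807200
Configurations with influenza contribute 0.275900, so
  P(influenza | fever, bacterial infection) = 0.275900 / 0.807200 ≈ 0.3418
This is intercausal reasoning (explaining away): once bacterial infection accounts for the fever, influenza becomes less likely.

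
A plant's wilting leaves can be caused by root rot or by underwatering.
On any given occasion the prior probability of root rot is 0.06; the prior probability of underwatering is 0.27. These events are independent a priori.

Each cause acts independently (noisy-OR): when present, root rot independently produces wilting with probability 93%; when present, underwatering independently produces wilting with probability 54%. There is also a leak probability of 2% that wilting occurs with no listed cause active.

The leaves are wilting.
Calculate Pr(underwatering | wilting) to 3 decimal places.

Pr(underwatering | wilting) ≈ 0.740

Under noisy-OR, P(wilting | causes) = 1 − (1−0.02)·∏(1−qᵢ) over the active causes.
P(wilting) = 0.02*0.94*0.73 + 0.5492*0.94*0.27 + 0.9314*0.06*0.73 + 0.968444*0.06*0.27 = 0.013724 + 0.139387 + 0.040795 + 0.015689 = 0.209595
The underwatering-present share is 0.139387 + 0.015689 = 0.155076.
P(underwatering | wilting) = 0.155076 / 0.209595 ≈ 0.740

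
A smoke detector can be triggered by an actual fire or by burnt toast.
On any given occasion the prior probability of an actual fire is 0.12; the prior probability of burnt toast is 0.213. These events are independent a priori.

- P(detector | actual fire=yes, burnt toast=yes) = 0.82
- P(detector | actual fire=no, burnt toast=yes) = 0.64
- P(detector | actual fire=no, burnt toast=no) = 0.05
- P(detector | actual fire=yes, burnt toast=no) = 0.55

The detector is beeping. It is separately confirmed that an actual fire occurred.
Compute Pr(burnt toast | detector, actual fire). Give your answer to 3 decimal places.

Pr(burnt toast | detector, actual fire) ≈ 0.288

P(detector | actual fire) = 0.55*0.787 + 0.82*0.213 = 0.432850 + 0.174660 = 0.607510
The burnt toast-present share is 0.82*0.213 = 0.174660.
So P(burnt toast | detector, actual fire) = 0.174660/0.607510 ≈ 0.288.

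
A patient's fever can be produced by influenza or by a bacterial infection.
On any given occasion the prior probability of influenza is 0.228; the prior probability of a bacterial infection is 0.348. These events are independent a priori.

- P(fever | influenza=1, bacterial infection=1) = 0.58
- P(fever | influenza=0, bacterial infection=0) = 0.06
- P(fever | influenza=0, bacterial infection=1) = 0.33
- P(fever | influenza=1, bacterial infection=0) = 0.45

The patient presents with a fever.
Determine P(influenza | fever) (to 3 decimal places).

For the numerator, keep only influenza=true terms: 0.066895 + 0.046020 = 0.112915
Denominator P(fever): 0.06·0.772·0.652 + 0.33·0.772·0.348 + 0.45·0.228·0.652 + 0.58·0.228·0.348 = 0.231772
Posterior = 0.112915 / 0.231772 ≈ 0.487

P(influenza | fever) ≈ 0.487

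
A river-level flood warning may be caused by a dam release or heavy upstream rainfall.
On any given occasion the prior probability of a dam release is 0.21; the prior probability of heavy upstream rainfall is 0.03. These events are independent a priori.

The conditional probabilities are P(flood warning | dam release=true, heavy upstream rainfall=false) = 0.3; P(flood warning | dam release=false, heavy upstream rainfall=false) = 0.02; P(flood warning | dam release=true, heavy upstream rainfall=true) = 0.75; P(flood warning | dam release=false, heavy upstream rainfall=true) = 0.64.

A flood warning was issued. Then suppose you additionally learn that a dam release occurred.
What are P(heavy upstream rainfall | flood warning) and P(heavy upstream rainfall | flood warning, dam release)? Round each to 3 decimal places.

P(flood warning) = 0.02·0.79·0.97 + 0.64·0.79·0.03 + 0.3·0.21·0.97 + 0.75·0.21·0.03 = 0.015326 + 0.015168 + 0.061110 + 0.004725 = 0.096329
The heavy upstream rainfall-present share is 0.015168 + 0.004725 = 0.019893.
Hence the posterior is 0.019893/0.096329 ≈ 0.207.

Now condition on the additional information:
P(flood warning | dam release) = 0.3·0.97 + 0.75·0.03 = 0.291000 + 0.022500 = 0.313500
Restricting to configurations with heavy upstream rainfall present: 0.75·0.03 = 0.022500.
Hence the posterior is 0.022500/0.313500 ≈ 0.072.

P(heavy upstream rainfall | flood warning) ≈ 0.207; P(heavy upstream rainfall | flood warning, dam release) ≈ 0.072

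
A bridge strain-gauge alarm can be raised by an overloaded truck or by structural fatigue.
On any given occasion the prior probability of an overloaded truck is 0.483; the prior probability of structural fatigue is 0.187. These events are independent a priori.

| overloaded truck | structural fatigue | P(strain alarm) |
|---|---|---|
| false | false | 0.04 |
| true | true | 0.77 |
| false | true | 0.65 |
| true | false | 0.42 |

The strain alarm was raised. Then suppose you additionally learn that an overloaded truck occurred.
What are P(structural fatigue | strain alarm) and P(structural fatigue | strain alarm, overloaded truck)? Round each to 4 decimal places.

P(structural fatigue | strain alarm) ≈ 0.4214; P(structural fatigue | strain alarm, overloaded truck) ≈ 0.2966

For the numerator, keep only structural fatigue=true terms: 0.062841 + 0.069547 = 0.132388
Denominator P(strain alarm): 0.04*0.517*0.813 + 0.65*0.517*0.187 + 0.42*0.483*0.813 + 0.77*0.483*0.187 = 0.314126
Posterior = 0.132388 / 0.314126 ≈ 0.4214

Now condition on the additional information:
P(strain alarm | overloaded truck) = 0.42×0.813 + 0.77×0.187 = 0.341460 + 0.143990 = 0.485450
The structural fatigue-present share is 0.77×0.187 = 0.143990.
So P(structural fatigue | strain alarm, overloaded truck) = 0.143990/0.485450 ≈ 0.2966.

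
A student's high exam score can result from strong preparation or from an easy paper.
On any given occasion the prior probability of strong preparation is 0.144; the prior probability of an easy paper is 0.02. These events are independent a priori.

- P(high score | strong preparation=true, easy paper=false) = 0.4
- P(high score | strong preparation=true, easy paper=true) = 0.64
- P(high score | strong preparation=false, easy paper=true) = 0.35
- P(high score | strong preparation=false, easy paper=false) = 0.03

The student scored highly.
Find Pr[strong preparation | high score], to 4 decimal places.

For the numerator, keep only strong preparation=true terms: 0.056448 + 0.001843 = 0.058291
Normalizer over all consistent configurations: 0.03·0.856·0.98 + 0.35·0.856·0.02 + 0.4·0.144·0.98 + 0.64·0.144·0.02 = 0.089449
P(strong preparation | high score) = 0.058291/0.089449 ≈ 0.6517

Pr[strong preparation | high score] ≈ 0.6517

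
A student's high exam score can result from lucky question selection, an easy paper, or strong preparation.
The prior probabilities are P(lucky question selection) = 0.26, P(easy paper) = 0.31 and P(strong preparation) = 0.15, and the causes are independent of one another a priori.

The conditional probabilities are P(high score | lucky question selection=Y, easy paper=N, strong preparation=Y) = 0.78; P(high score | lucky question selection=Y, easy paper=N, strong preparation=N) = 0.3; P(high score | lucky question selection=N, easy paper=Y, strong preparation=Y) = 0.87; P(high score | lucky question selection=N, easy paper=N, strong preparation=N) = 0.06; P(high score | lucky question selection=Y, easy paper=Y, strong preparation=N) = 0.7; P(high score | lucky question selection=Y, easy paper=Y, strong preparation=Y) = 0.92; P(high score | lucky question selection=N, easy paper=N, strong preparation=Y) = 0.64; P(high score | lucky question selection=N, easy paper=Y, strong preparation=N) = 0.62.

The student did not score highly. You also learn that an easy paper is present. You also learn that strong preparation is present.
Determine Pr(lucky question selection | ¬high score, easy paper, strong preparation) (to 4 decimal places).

Sum P(¬high score|·) weighted by the priors over both values of lucky question selection:
  P(¬high score | easy paper, strong preparation) = 0.13*0.74 + 0.08*0.26
        = 0.096200 + 0.020800 = 0.117000
The terms with lucky question selection present sum to 0.020800, so
  P(lucky question selection | ¬high score, easy paper, strong preparation) = 0.020800 / 0.117000 ≈ 0.1778

Pr(lucky question selection | ¬high score, easy paper, strong preparation) ≈ 0.1778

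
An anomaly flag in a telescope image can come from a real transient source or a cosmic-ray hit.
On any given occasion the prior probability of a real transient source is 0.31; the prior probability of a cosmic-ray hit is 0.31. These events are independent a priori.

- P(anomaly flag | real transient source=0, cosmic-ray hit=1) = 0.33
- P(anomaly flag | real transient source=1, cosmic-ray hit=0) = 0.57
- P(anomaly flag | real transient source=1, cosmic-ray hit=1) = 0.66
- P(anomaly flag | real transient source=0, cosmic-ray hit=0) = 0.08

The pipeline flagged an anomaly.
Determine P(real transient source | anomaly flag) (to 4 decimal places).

P(anomaly flag) = 0.08*0.69*0.69 + 0.33*0.69*0.31 + 0.57*0.31*0.69 + 0.66*0.31*0.31 = 0.038088 + 0.070587 + 0.121923 + 0.063426 = 0.294024
Of this, 0.185349 comes from 0.121923 + 0.063426 (the real transient source=true cases).
Hence the posterior is 0.185349/0.294024 ≈ 0.6304.

P(real transient source | anomaly flag) ≈ 0.6304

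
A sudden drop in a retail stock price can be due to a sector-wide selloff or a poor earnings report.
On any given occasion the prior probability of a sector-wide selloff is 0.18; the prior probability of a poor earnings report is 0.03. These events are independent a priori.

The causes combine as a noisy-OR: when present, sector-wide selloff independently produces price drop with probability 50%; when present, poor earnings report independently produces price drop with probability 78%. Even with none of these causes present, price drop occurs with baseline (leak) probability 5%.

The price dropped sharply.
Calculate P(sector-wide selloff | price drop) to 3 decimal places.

Under noisy-OR, P(price drop | causes) = 1 − (1−0.05)·∏(1−qᵢ) over the active causes.
Sum P(price drop|·) weighted by the priors over the 4 (sector-wide selloff, poor earnings report) configurations:
  P(price drop) = 0.05·0.82·0.97 + 0.791·0.82·0.03 + 0.525·0.18·0.97 + 0.8955·0.18·0.03
        = 0.039770 + 0.019459 + 0.091665 + 0.004836 = 0.155730
The terms with sector-wide selloff present sum to 0.096501, so
  P(sector-wide selloff | price drop) = 0.096501 / 0.155730 ≈ 0.620

P(sector-wide selloff | price drop) ≈ 0.620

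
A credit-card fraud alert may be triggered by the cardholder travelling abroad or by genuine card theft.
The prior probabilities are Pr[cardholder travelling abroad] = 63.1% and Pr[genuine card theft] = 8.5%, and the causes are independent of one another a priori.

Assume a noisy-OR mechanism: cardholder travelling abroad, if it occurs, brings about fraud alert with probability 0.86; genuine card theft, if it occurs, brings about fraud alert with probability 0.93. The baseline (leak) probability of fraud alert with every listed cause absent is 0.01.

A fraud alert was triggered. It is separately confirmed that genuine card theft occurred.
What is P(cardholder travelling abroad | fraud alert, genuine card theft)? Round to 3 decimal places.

P(cardholder travelling abroad | fraud alert, genuine card theft) ≈ 0.645

Under noisy-OR, P(fraud alert | causes) = 1 − (1−0.01)·∏(1−qᵢ) over the active causes.
Weight on cardholder travelling abroad=true, given the evidence: 0.990298×0.631 = 0.624878
Normalizer over all consistent configurations: 0.9307×0.369 + 0.990298×0.631 = 0.968306
P(cardholder travelling abroad | fraud alert, genuine card theft) = 0.624878/0.968306 ≈ 0.645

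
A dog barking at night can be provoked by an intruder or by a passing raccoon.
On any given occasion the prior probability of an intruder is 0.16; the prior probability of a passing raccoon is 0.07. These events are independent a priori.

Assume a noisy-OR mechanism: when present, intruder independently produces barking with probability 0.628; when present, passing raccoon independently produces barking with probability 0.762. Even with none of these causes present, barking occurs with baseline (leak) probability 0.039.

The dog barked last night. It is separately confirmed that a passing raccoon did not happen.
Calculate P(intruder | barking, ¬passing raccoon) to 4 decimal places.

Under noisy-OR, P(barking | causes) = 1 − (1−0.039)·∏(1−qᵢ) over the active causes.
P(barking | ¬passing raccoon) = 0.039*0.84 + 0.642508*0.16 = 0.032760 + 0.102801 = 0.135561
Of this, 0.102801 comes from 0.642508*0.16 (the intruder=true cases).
Hence the posterior is 0.102801/0.135561 ≈ 0.7583.

P(intruder | barking, ¬passing raccoon) ≈ 0.7583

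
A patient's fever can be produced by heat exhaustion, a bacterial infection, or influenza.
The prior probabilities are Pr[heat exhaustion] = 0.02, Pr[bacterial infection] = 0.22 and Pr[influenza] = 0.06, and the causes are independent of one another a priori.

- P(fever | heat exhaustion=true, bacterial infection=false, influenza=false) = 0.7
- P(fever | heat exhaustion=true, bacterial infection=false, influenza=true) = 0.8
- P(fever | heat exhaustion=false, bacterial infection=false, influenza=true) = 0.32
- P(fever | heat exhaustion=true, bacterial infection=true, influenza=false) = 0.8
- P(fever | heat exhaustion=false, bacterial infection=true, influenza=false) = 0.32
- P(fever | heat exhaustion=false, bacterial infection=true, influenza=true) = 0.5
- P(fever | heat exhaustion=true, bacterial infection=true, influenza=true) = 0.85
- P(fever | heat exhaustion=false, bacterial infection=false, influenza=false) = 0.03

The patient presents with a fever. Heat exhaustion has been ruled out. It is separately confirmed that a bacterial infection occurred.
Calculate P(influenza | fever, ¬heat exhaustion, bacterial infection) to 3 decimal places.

P(fever | ¬heat exhaustion, bacterial infection) = 0.32×0.94 + 0.5×0.06 = 0.300800 + 0.030000 = 0.330800
Of this, 0.030000 comes from 0.5×0.06 (the influenza=true cases).
Hence the posterior is 0.030000/0.330800 ≈ 0.091.

P(influenza | fever, ¬heat exhaustion, bacterial infection) ≈ 0.091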